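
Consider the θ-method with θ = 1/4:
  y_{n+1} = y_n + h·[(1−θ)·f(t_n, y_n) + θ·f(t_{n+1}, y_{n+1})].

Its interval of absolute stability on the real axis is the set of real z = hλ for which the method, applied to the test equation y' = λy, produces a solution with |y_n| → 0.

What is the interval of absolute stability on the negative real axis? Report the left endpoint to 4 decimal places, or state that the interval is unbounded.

(-4.0000, 0).

Set f=λy, z=hλ:
  y_{n+1} = y_n + z·[3/4·y_n + 1/4·y_{n+1}] ⇒ (1 − 1/4z)y_{n+1} = (1 + 3/4z)y_n
  R(z) = (1 + 3/4z)/(1 − 1/4z).

Solve |R(x)|<1 on ℝ⁻.
x=-1.74: |R|=0.2125
R=−1: 1+3/4x = −1+1/4x ⇒ -1/2x=2 ⇒ x=2/(-1/2)=-4.0000
Confirm numerically:
  x=-2.910: |R|=0.68452 <1
  x=-2.549: |R|=0.55688 <1
  x=-1.698: |R|=0.19200 <1
  x=-4.464: |R|=1.10964 >1
  x=-4.346: |R|=1.08291 >1
  x=-4.116: |R|=1.02859 >1
Stable set (-4.0000, 0).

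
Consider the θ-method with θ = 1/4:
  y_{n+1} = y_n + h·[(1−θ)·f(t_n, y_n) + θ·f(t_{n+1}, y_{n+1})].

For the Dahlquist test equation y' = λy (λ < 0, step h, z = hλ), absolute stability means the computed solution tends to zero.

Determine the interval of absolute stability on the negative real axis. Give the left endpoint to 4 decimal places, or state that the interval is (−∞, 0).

Test eqn y'=λy, z=hλ:
  y_{n+1} = y_n + z·[3/4·y_n + 1/4·y_{n+1}] ⇒ (1 − 1/4z)y_{n+1} = (1 + 3/4z)y_n
  R(z) = (1 + 3/4z)/(1 − 1/4z).

Find x<0 with |R(x)|<1.
x=-0.46: |R|=0.5874
R=−1: 1+3/4x = −1+1/4x ⇒ -1/2x=2 ⇒ x=2/(-1/2)=-4.0000
Confirm numerically:
  x=-3.728: |R|=0.92961 <1
  x=-2.894: |R|=0.67914 <1
  x=-2.500: |R|=0.53846 <1
  x=-2.450: |R|=0.51938 <1
  x=-4.426: |R|=1.10112 >1
  x=-4.287: |R|=1.06927 >1
So |R|<1 on (-4.0000, 0).

z∈(-4.0000,0).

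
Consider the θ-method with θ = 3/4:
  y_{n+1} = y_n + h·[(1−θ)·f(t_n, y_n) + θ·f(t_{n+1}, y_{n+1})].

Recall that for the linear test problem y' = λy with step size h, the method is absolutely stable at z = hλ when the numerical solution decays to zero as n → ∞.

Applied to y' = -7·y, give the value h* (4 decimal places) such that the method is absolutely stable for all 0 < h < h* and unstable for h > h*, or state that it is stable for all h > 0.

On y'=λy, z=hλ:
  y_{n+1} = y_n + z·[1/4·y_n + 3/4·y_{n+1}] ⇒ (1 − 3/4z)y_{n+1} = (1 + 1/4z)y_n
  so R(z) = (1 + 1/4z)/(1 − 3/4z).

Need |R(x)|<1, x<0.
x=-1.16: |R|=0.3797
x=-2: |R|=0.2000
x=-10: |R|=0.1765
x=-100: |R|=0.3158
θ=3/4≥1/2 ⇒ |1+1/4x|<|1−3/4x| ∀x<0 ⇒ stable on all of ℝ⁻.

(−∞, 0) — no finite endpoint. Any h>0 works for λ=-7.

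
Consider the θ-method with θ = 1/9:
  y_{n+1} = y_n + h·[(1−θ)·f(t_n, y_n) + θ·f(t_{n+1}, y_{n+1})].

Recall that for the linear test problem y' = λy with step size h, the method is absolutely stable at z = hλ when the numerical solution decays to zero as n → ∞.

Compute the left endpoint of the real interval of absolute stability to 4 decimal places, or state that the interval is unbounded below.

left endpoint -2.5714.

On y'=λy, z=hλ:
  y_{n+1} = y_n + z·[8/9·y_n + 1/9·y_{n+1}] ⇒ (1 − 1/9z)y_{n+1} = (1 + 8/9z)y_n
  ⇒ R(z) = (1 + 8/9z)/(1 − 1/9z).

Boundary: |R(x)|=1, x<0.
x=-1.06: |R|=0.0517
R=−1: 1+8/9x = −1+1/9x ⇒ -7/9x=2 ⇒ x=2/(-7/9)=-2.5714
Confirm numerically:
  x=-1.968: |R|=0.61488 <1
  x=-1.942: |R|=0.59733 <1
  x=-1.633: |R|=0.38221 <1
  x=-1.182: |R|=0.04478 <1
  x=-3.069: |R|=1.28859 >1
  x=-2.834: |R|=1.15532 >1
  x=-2.805: |R|=1.13850 >1
So |R|<1 on (-2.5714, 0).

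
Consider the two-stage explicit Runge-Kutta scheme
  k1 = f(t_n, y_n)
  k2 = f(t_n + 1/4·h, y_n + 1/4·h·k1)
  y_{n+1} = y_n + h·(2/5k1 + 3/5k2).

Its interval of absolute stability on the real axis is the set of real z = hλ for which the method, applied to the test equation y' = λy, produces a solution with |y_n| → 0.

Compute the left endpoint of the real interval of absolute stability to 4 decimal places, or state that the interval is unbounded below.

With y'=λy (z=hλ):
  k1=λy_n ⇒ h·k1=z·y_n;  k2=λ(1+1/4z)y_n ⇒ h·k2=z(1+1/4z)y_n
  y_{n+1}/y_n = 1 + 2/5z + 3/5z(1+1/4z) = 1 + z + 3/20z²
  R(z) = 1 + z + 3/20z².

Solve |R(x)|<1 on ℝ⁻.
x=-0.87: |R|=0.2435
R=1: x+3/20x²=0 ⇒ x=−20/3=-6.6667; min R=1−1/(4·3/20)=-0.6667>−1
Confirm numerically:
  x=-5.561: |R|=0.07771 <1
  x=-5.082: |R|=0.20799 <1
  x=-3.076: |R|=0.65673 <1
  x=-7.023: |R|=1.37538 >1
  x=-6.873: |R|=1.21272 >1
So |R|<1 on (-6.6667, 0).

z* = -6.6667.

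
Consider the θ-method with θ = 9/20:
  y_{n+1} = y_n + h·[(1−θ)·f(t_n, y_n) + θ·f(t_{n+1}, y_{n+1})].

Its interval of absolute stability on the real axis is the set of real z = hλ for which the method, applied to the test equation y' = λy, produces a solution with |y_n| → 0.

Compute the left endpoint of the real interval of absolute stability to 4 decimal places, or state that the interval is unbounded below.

With y'=λy (z=hλ):
  y_{n+1} = y_n + z·[11/20·y_n + 9/20·y_{n+1}] ⇒ (1 − 9/20z)y_{n+1} = (1 + 11/20z)y_n
  so R(z) = (1 + 11/20z)/(1 − 9/20z).

Find x<0 with |R(x)|<1.
x=-1.19: |R|=0.2250
R=−1: 1+11/20x = −1+9/20x ⇒ -1/10x=2 ⇒ x=2/(-1/10)=-20.0000
Confirm numerically:
  x=-13.961: |R|=0.91707 <1
  x=-9.782: |R|=0.81084 <1
  x=-9.419: |R|=0.79802 <1
  x=-20.471: |R|=1.00461 >1
  x=-20.433: |R|=1.00425 >1
  x=-20.241: |R|=1.00238 >1
So |R|<1 on (-20.0000, 0).

z* = -20.0000.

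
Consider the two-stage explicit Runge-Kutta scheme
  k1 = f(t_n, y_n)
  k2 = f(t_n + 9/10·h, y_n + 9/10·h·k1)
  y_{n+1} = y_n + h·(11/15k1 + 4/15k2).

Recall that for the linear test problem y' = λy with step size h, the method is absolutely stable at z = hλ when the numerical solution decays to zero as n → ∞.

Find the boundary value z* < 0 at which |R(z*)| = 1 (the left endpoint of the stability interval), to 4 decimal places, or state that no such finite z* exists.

left endpoint -4.1667.

With y'=λy (z=hλ):
  k1=λy_n ⇒ h·k1=z·y_n;  k2=λ(1+9/10z)y_n ⇒ h·k2=z(1+9/10z)y_n
  y_{n+1}/y_n = 1 + 11/15z + 4/15z(1+9/10z) = 1 + z + 6/25z²
  Hence R(z) = 1 + z + 6/25z².

Need |R(x)|<1, x<0.
x=-1.03: |R|=0.2246
R=1: x+6/25x²=0 ⇒ x=−25/6=-4.1667; min R=1−1/(4·6/25)=-0.0417>−1
Confirm numerically:
  x=-3.523: |R|=0.45577 <1
  x=-3.382: |R|=0.36310 <1
  x=-3.237: |R|=0.27776 <1
  x=-4.757: |R|=1.67397 >1
  x=-4.711: |R|=1.61545 >1
  x=-4.331: |R|=1.17081 >1
Stable set (-4.1667, 0).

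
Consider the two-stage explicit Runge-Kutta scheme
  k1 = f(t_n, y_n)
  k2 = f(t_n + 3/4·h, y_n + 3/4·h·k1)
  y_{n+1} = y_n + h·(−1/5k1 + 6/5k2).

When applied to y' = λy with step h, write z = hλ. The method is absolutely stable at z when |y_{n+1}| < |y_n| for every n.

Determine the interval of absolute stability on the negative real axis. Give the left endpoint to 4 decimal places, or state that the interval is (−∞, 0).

(-1.1111, 0).

Set f=λy, z=hλ:
  k1=λy_n ⇒ h·k1=z·y_n;  k2=λ(1+3/4z)y_n ⇒ h·k2=z(1+3/4z)y_n
  y_{n+1}/y_n = 1 − 1/5z + 6/5z(1+3/4z) = 1 + z + 9/10z²
  Hence R(z) = 1 + z + 9/10z².

Boundary: |R(x)|=1, x<0.
x=-0.42: |R|=0.7388
R=1: x+9/10x²=0 ⇒ x=−10/9=-1.1111; min R=1−1/(4·9/10)=0.7222>−1
Confirm numerically:
  x=-0.878: |R|=0.81580 <1
  x=-0.537: |R|=0.72253 <1
  x=-0.515: |R|=0.72370 <1
  x=-1.692: |R|=1.88458 >1
  x=-1.635: |R|=1.77090 >1
  x=-1.536: |R|=1.58737 >1
Interval (-1.1111, 0).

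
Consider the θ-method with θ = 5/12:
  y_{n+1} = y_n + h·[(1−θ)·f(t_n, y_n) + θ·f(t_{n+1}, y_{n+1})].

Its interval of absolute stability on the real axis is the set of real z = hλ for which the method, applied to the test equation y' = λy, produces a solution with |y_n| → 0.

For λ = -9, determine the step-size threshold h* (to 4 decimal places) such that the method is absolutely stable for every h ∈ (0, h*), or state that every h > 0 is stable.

(-12.0000,0); λ=-9 ⇒ h* = (12)/9 = 1.3333.

Set f=λy, z=hλ:
  y_{n+1} = y_n + z·[7/12·y_n + 5/12·y_{n+1}] ⇒ (1 − 5/12z)y_{n+1} = (1 + 7/12z)y_n
  R(z) = (1 + 7/12z)/(1 − 5/12z).

Boundary: |R(x)|=1, x<0.
x=-0.95: |R|=0.3194
R=−1: 1+7/12x = −1+5/12x ⇒ -1/6x=2 ⇒ x=2/(-1/6)=-12.0000
Confirm numerically:
  x=-11.477: |R|=0.98492 <1
  x=-11.294: |R|=0.97938 <1
  x=-7.214: |R|=0.80087 <1
  x=-6.968: |R|=0.78514 <1
  x=-12.586: |R|=1.01564 >1
  x=-12.235: |R|=1.00642 >1
Interval (-12.0000, 0).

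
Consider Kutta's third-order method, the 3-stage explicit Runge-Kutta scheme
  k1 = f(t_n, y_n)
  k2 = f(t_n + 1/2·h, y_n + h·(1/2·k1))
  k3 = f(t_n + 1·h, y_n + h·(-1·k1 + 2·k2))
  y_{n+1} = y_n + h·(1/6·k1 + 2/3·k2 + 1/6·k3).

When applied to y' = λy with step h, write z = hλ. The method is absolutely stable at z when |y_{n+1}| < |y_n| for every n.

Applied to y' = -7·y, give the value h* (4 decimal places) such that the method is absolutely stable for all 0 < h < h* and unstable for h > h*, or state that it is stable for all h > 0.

(-2.5127,0); λ=-7 ⇒ h* = 0.3590.

Test eqn y'=λy, z=hλ:
  order 3, 3-stage ⇒ R(z)=1+z+z^2/2+z^3/6
  (e.g. R(-1.01)=0.32833, |R|=0.32833)

Boundary: |R(x)|=1, x<0.
x=-1.01: |R|=0.3283
|R(-1)|=0.3333 |R(-0.89)|=0.3886 |R(-0.74)|=0.4663
Bisect:
  x_lo=-2.9750 |R|=1.9380  x_hi=-0.0747 |R|=0.9280
  mid=-1.52484 |R|=0.04682 →hi
  mid=-2.24990 |R|=0.61705 →hi
  mid=-2.61242 |R|=1.17157 →lo
  mid=-2.43116 |R|=0.87080 →hi
  mid=-2.52179 |R|=1.01494 →lo
  mid=-2.47648 |R|=0.94135 →hi
  mid=-2.49913 |R|=0.97776 →hi
  ...
  [-2.51276,-2.51259] ⇒ x*=-2.5127
Interval (-2.5127, 0).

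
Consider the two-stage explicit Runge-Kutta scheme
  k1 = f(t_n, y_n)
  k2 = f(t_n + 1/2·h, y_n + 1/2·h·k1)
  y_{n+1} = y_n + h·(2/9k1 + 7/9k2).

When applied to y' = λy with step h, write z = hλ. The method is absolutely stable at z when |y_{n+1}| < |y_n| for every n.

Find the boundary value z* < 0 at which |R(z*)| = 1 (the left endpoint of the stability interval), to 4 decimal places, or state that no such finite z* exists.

left endpoint -2.5714.

Test eqn y'=λy, z=hλ:
  k1=λy_n ⇒ h·k1=z·y_n;  k2=λ(1+1/2z)y_n ⇒ h·k2=z(1+1/2z)y_n
  y_{n+1}/y_n = 1 + 2/9z + 7/9z(1+1/2z) = 1 + z + 7/18z²
  R(z) = 1 + z + 7/18z².

Find x<0 with |R(x)|<1.
x=-1.75: |R|=0.4410
R=1: x+7/18x²=0 ⇒ x=−18/7=-2.5714; min R=1−1/(4·7/18)=0.3571>−1
Confirm numerically:
  x=-1.933: |R|=0.52008 <1
  x=-1.681: |R|=0.41791 <1
  x=-1.667: |R|=0.41368 <1
  x=-1.168: |R|=0.36253 <1
  x=-3.061: |R|=1.58278 >1
  x=-2.601: |R|=1.02991 >1
Stable set (-2.5714, 0).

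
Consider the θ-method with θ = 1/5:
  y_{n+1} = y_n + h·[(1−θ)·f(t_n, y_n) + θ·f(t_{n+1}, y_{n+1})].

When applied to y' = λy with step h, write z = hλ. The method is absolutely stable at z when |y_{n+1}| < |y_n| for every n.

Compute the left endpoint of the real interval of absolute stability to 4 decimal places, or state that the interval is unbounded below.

left endpoint -3.3333.

Set f=λy, z=hλ:
  y_{n+1} = y_n + z·[4/5·y_n + 1/5·y_{n+1}] ⇒ (1 − 1/5z)y_{n+1} = (1 + 4/5z)y_n
  Hence R(z) = (1 + 4/5z)/(1 − 1/5z).

Need |R(x)|<1, x<0.
x=-1.55: |R|=0.1832
R=−1: 1+4/5x = −1+1/5x ⇒ -3/5x=2 ⇒ x=2/(-3/5)=-3.3333
Confirm numerically:
  x=-2.343: |R|=0.59540 <1
  x=-2.334: |R|=0.59122 <1
  x=-2.036: |R|=0.44684 <1
  x=-1.470: |R|=0.13601 <1
  x=-3.764: |R|=1.14742 >1
  x=-3.612: |R|=1.09707 >1
Interval (-3.3333, 0).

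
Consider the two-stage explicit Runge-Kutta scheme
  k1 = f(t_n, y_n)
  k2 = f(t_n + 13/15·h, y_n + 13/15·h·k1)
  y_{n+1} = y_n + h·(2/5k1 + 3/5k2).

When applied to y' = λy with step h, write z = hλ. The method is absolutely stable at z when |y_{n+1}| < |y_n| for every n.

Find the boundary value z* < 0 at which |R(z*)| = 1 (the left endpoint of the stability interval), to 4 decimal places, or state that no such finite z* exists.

On y'=λy, z=hλ:
  k1=λy_n ⇒ h·k1=z·y_n;  k2=λ(1+13/15z)y_n ⇒ h·k2=z(1+13/15z)y_n
  y_{n+1}/y_n = 1 + 2/5z + 3/5z(1+13/15z) = 1 + z + 13/25z²
  so R(z) = 1 + z + 13/25z².

Boundary: |R(x)|=1, x<0.
x=-0.4: |R|=0.6832
R=1: x+13/25x²=0 ⇒ x=−25/13=-1.9231; min R=1−1/(4·13/25)=0.5192>−1
Confirm numerically:
  x=-1.458: |R|=0.64740 <1
  x=-1.452: |R|=0.64432 <1
  x=-1.229: |R|=0.55643 <1
  x=-2.507: |R|=1.76123 >1
  x=-2.431: |R|=1.64208 >1
  x=-2.099: |R|=1.19202 >1
So |R|<1 on (-1.9231, 0).

left endpoint -1.9231.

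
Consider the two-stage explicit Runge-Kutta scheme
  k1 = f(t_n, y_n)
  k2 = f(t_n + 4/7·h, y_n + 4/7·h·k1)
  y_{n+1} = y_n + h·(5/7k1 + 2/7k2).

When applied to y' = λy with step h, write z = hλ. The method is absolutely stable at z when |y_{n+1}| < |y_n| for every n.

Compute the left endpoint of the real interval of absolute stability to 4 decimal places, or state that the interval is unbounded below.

On y'=λy, z=hλ:
  k1=λy_n ⇒ h·k1=z·y_n;  k2=λ(1+4/7z)y_n ⇒ h·k2=z(1+4/7z)y_n
  y_{n+1}/y_n = 1 + 5/7z + 2/7z(1+4/7z) = 1 + z + 8/49z²
  ⇒ R(z) = 1 + z + 8/49z².

Need |R(x)|<1, x<0.
x=-0.53: |R|=0.5159
R=1: x+8/49x²=0 ⇒ x=−49/8=-6.1250; min R=1−1/(4·8/49)=-0.5312>−1
Confirm numerically:
  x=-5.307: |R|=0.29124 <1
  x=-4.023: |R|=0.38063 <1
  x=-2.955: |R|=0.52936 <1
  x=-6.503: |R|=1.40133 >1
  x=-6.422: |R|=1.31140 >1
  x=-6.380: |R|=1.26562 >1
Stable set (-6.1250, 0).

z* = -6.1250.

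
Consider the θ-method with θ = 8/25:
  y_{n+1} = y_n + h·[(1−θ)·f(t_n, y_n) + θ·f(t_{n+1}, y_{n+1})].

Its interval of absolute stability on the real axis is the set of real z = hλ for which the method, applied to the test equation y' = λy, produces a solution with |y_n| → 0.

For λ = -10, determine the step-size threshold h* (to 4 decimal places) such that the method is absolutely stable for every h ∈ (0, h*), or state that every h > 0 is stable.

With y'=λy (z=hλ):
  y_{n+1} = y_n + z·[17/25·y_n + 8/25·y_{n+1}] ⇒ (1 − 8/25z)y_{n+1} = (1 + 17/25z)y_n
  so R(z) = (1 + 17/25z)/(1 − 8/25z).

Solve |R(x)|<1 on ℝ⁻.
x=-1.52: |R|=0.0226
R=−1: 1+17/25x = −1+8/25x ⇒ -9/25x=2 ⇒ x=2/(-9/25)=-5.5556
Confirm numerically:
  x=-5.401: |R|=0.97961 <1
  x=-4.430: |R|=0.83240 <1
  x=-4.072: |R|=0.76810 <1
  x=-2.686: |R|=0.44446 <1
  x=-6.137: |R|=1.07062 >1
  x=-5.976: |R|=1.05197 >1
  x=-5.730: |R|=1.02216 >1
Stable set (-5.5556, 0).

(-5.5556,0); λ=-10 ⇒ h* = (50/9)/10 = 0.5556.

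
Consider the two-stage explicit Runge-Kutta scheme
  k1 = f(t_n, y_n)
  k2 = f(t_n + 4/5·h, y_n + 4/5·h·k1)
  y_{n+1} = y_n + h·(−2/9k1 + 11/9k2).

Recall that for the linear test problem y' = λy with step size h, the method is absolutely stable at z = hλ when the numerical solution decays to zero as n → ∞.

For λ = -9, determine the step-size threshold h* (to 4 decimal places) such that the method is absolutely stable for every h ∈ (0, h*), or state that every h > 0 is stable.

On y'=λy, z=hλ:
  k1=λy_n ⇒ h·k1=z·y_n;  k2=λ(1+4/5z)y_n ⇒ h·k2=z(1+4/5z)y_n
  y_{n+1}/y_n = 1 − 2/9z + 11/9z(1+4/5z) = 1 + z + 44/45z²
  R(z) = 1 + z + 44/45z².

Boundary: |R(x)|=1, x<0.
x=-0.61: |R|=0.7538
R=1: x+44/45x²=0 ⇒ x=−45/44=-1.0227; min R=1−1/(4·44/45)=0.7443>−1
Confirm numerically:
  x=-0.942: |R|=0.92564 <1
  x=-0.849: |R|=0.85578 <1
  x=-0.556: |R|=0.74627 <1
  x=-1.442: |R|=1.59116 >1
  x=-1.227: |R|=1.24507 >1
  x=-1.093: |R|=1.07510 >1
Stable set (-1.0227, 0).

(-1.0227,0); λ=-9 ⇒ h* = (45/44)/9 = 0.1136.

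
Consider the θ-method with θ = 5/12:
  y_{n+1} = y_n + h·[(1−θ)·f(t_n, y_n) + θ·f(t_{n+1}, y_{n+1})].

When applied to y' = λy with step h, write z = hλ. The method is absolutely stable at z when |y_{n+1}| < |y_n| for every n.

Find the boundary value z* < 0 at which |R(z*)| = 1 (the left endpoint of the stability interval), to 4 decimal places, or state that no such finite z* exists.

z* = -12.0000.

Test eqn y'=λy, z=hλ:
  y_{n+1} = y_n + z·[7/12·y_n + 5/12·y_{n+1}] ⇒ (1 − 5/12z)y_{n+1} = (1 + 7/12z)y_n
  so R(z) = (1 + 7/12z)/(1 − 5/12z).

Solve |R(x)|<1 on ℝ⁻.
x=-0.41: |R|=0.6498
R=−1: 1+7/12x = −1+5/12x ⇒ -1/6x=2 ⇒ x=2/(-1/6)=-12.0000
Confirm numerically:
  x=-10.487: |R|=0.95304 <1
  x=-8.710: |R|=0.88155 <1
  x=-6.556: |R|=0.75686 <1
  x=-12.593: |R|=1.01582 >1
  x=-12.374: |R|=1.01013 >1
  x=-12.153: |R|=1.00421 >1
So |R|<1 on (-12.0000, 0).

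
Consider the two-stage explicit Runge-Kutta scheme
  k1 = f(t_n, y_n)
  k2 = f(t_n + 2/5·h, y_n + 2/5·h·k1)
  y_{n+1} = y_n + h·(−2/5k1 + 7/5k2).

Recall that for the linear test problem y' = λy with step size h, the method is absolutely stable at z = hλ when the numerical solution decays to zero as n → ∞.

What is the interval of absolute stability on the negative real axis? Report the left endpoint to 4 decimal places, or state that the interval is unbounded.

Set f=λy, z=hλ:
  k1=λy_n ⇒ h·k1=z·y_n;  k2=λ(1+2/5z)y_n ⇒ h·k2=z(1+2/5z)y_n
  y_{n+1}/y_n = 1 − 2/5z + 7/5z(1+2/5z) = 1 + z + 14/25z²
  Hence R(z) = 1 + z + 14/25z².

Solve |R(x)|<1 on ℝ⁻.
x=-0.79: |R|=0.5595
R=1: x+14/25x²=0 ⇒ x=−25/14=-1.7857; min R=1−1/(4·14/25)=0.5536>−1
Confirm numerically:
  x=-1.374: |R|=0.68321 <1
  x=-0.888: |R|=0.55358 <1
  x=-0.799: |R|=0.55850 <1
  x=-2.341: |R|=1.72796 >1
  x=-2.233: |R|=1.55932 >1
  x=-2.115: |R|=1.39001 >1
Stable set (-1.7857, 0).

(-1.7857, 0).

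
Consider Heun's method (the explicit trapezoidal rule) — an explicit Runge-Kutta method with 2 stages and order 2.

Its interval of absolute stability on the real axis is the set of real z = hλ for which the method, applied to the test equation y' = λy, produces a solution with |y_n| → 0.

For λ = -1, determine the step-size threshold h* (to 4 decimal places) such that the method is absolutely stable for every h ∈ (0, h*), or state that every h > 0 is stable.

(-2.0000,0); λ=-1 ⇒ h* = 2.0000.

On y'=λy, z=hλ:
  order 2, 2-stage ⇒ R(z)=1+z+z^2/2
  (e.g. R(-0.36)=0.70480, |R|=0.70480)

Find x<0 with |R(x)|<1.
x=-0.36: |R|=0.7048
|R(-1.78)|=0.8042 |R(-1.16)|=0.5128 |R(-0.69)|=0.5481
Bisect:
  x_lo=-2.6899 |R|=1.9278  x_hi=-0.3209 |R|=0.7306
  mid=-1.50537 |R|=0.62770 →hi
  mid=-2.09762 |R|=1.10238 →lo
  mid=-1.80149 |R|=0.82119 →hi
  mid=-1.94956 |R|=0.95083 →hi
  mid=-2.02359 |R|=1.02387 →lo
  mid=-1.98657 |R|=0.98666 →hi
  mid=-2.00508 |R|=1.00509 →lo
  mid=-1.99583 |R|=0.99583 →hi
  mid=-2.00045 |R|=1.00045 →lo
  mid=-1.99814 |R|=0.99814 →hi
  ...
  [-2.00002,-1.99987] ⇒ x*=-2.0000
So |R|<1 on (-2.0000, 0).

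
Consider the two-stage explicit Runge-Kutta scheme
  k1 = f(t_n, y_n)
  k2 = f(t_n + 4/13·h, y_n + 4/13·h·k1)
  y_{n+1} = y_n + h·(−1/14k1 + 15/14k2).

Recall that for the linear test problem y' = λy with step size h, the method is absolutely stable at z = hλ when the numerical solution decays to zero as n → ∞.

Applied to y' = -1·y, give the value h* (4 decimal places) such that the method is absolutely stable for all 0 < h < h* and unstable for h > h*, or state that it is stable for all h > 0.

(-3.0333,0); λ=-1 ⇒ h* = (91/30)/1 = 3.0333.

Test eqn y'=λy, z=hλ:
  k1=λy_n ⇒ h·k1=z·y_n;  k2=λ(1+4/13z)y_n ⇒ h·k2=z(1+4/13z)y_n
  y_{n+1}/y_n = 1 − 1/14z + 15/14z(1+4/13z) = 1 + z + 30/91z²
  Hence R(z) = 1 + z + 30/91z².

Solve |R(x)|<1 on ℝ⁻.
x=-1.16: |R|=0.2836
R=1: x+30/91x²=0 ⇒ x=−91/30=-3.0333; min R=1−1/(4·30/91)=0.2417>−1
Confirm numerically:
  x=-2.836: |R|=0.81550 <1
  x=-1.983: |R|=0.31336 <1
  x=-1.711: |R|=0.25412 <1
  x=-1.231: |R|=0.26857 <1
  x=-3.571: |R|=1.63297 >1
  x=-3.218: |R|=1.19591 >1
So |R|<1 on (-3.0333, 0).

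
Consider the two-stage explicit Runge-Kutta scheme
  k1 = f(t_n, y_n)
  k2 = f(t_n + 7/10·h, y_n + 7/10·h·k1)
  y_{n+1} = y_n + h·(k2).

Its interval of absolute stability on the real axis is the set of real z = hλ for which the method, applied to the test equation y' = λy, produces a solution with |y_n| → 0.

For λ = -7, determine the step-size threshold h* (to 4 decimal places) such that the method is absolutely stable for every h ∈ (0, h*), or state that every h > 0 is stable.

(-1.4286,0); λ=-7 ⇒ h* = (10/7)/7 = 0.2041.

Set f=λy, z=hλ:
  k1=λy_n ⇒ h·k1=z·y_n;  k2=λ(1+7/10z)y_n ⇒ h·k2=z(1+7/10z)y_n
  y_{n+1}/y_n = 1 + z(1+7/10z) = 1 + z + 7/10z²
  Hence R(z) = 1 + z + 7/10z².

Solve |R(x)|<1 on ℝ⁻.
x=-0.9: |R|=0.6670
R=1: x+7/10x²=0 ⇒ x=−10/7=-1.4286; min R=1−1/(4·7/10)=0.6429>−1
Confirm numerically:
  x=-1.341: |R|=0.91780 <1
  x=-0.936: |R|=0.67727 <1
  x=-0.713: |R|=0.64286 <1
  x=-2.015: |R|=1.82716 >1
  x=-2.009: |R|=1.81626 >1
  x=-1.930: |R|=1.67743 >1
So |R|<1 on (-1.4286, 0).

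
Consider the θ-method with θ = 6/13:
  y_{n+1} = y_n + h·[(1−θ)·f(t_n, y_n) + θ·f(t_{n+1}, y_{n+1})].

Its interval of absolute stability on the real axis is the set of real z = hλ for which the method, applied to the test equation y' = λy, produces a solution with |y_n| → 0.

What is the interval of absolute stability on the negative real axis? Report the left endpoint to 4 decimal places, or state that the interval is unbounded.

Set f=λy, z=hλ:
  y_{n+1} = y_n + z·[7/13·y_n + 6/13·y_{n+1}] ⇒ (1 − 6/13z)y_{n+1} = (1 + 7/13z)y_n
  Hence R(z) = (1 + 7/13z)/(1 − 6/13z).

Find x<0 with |R(x)|<1.
x=-1.68: |R|=0.0537
R=−1: 1+7/13x = −1+6/13x ⇒ -1/13x=2 ⇒ x=2/(-1/13)=-26.0000
Confirm numerically:
  x=-24.263: |R|=0.98905 <1
  x=-19.137: |R|=0.94631 <1
  x=-18.762: |R|=0.94236 <1
  x=-15.838: |R|=0.90593 <1
  x=-26.589: |R|=1.00341 >1
  x=-26.543: |R|=1.00315 >1
Interval (-26.0000, 0).

(-26.0000, 0).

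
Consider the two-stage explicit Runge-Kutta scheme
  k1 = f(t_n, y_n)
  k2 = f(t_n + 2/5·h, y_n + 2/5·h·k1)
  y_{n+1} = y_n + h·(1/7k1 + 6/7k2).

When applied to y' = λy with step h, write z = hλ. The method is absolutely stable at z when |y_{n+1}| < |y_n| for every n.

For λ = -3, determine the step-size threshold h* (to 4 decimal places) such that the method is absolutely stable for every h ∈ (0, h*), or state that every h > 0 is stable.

(-2.9167,0); λ=-3 ⇒ h* = (35/12)/3 = 0.9722.

Set f=λy, z=hλ:
  k1=λy_n ⇒ h·k1=z·y_n;  k2=λ(1+2/5z)y_n ⇒ h·k2=z(1+2/5z)y_n
  y_{n+1}/y_n = 1 + 1/7z + 6/7z(1+2/5z) = 1 + z + 12/35z²
  so R(z) = 1 + z + 12/35z².

Find x<0 with |R(x)|<1.
x=-0.83: |R|=0.4062
R=1: x+12/35x²=0 ⇒ x=−35/12=-2.9167; min R=1−1/(4·12/35)=0.2708>−1
Confirm numerically:
  x=-2.785: |R|=0.87428 <1
  x=-2.741: |R|=0.83491 <1
  x=-2.124: |R|=0.42276 <1
  x=-3.506: |R|=1.70841 >1
  x=-3.368: |R|=1.52117 >1
  x=-2.947: |R|=1.03065 >1
So |R|<1 on (-2.9167, 0).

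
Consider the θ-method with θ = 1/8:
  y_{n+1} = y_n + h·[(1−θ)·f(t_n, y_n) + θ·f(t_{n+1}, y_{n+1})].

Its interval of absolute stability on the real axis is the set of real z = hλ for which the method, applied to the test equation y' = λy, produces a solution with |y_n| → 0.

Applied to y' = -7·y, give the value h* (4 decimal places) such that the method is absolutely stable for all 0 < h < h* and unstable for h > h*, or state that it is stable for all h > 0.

Set f=λy, z=hλ:
  y_{n+1} = y_n + z·[7/8·y_n + 1/8·y_{n+1}] ⇒ (1 − 1/8z)y_{n+1} = (1 + 7/8z)y_n
  ⇒ R(z) = (1 + 7/8z)/(1 − 1/8z).

Need |R(x)|<1, x<0.
x=-1.46: |R|=0.2347
R=−1: 1+7/8x = −1+1/8x ⇒ -3/4x=2 ⇒ x=2/(-3/4)=-2.6667
Confirm numerically:
  x=-2.261: |R|=0.76279 <1
  x=-1.490: |R|=0.25606 <1
  x=-1.396: |R|=0.18859 <1
  x=-1.348: |R|=0.15362 <1
  x=-3.148: |R|=1.25906 >1
  x=-3.103: |R|=1.23579 >1
  x=-2.955: |R|=1.15792 >1
So |R|<1 on (-2.6667, 0).

(-2.6667,0); λ=-7 ⇒ h* = (8/3)/7 = 0.3810.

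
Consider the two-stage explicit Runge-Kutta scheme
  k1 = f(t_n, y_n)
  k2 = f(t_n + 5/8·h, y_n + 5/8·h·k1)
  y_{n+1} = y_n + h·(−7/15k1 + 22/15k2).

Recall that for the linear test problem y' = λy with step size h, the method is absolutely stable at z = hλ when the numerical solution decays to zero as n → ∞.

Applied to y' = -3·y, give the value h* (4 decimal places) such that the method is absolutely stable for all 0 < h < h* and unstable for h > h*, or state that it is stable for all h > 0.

(-1.0909,0); λ=-3 ⇒ h* = (12/11)/3 = 0.3636.

Test eqn y'=λy, z=hλ:
  k1=λy_n ⇒ h·k1=z·y_n;  k2=λ(1+5/8z)y_n ⇒ h·k2=z(1+5/8z)y_n
  y_{n+1}/y_n = 1 − 7/15z + 22/15z(1+5/8z) = 1 + z + 11/12z²
  Hence R(z) = 1 + z + 11/12z².

Need |R(x)|<1, x<0.
x=-0.71: |R|=0.7521
R=1: x+11/12x²=0 ⇒ x=−12/11=-1.0909; min R=1−1/(4·11/12)=0.7273>−1
Confirm numerically:
  x=-0.934: |R|=0.86566 <1
  x=-0.613: |R|=0.73145 <1
  x=-0.459: |R|=0.73412 <1
  x=-1.587: |R|=1.72169 >1
  x=-1.465: |R|=1.50237 >1
Stable set (-1.0909, 0).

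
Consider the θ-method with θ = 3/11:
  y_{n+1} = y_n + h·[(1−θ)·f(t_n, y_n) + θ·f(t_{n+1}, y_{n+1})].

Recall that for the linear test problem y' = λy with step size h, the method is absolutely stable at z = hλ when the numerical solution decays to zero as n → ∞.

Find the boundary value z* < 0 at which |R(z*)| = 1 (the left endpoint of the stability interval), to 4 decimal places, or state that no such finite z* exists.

left endpoint -4.4000.

On y'=λy, z=hλ:
  y_{n+1} = y_n + z·[8/11·y_n + 3/11·y_{n+1}] ⇒ (1 − 3/11z)y_{n+1} = (1 + 8/11z)y_n
  so R(z) = (1 + 8/11z)/(1 − 3/11z).

Solve |R(x)|<1 on ℝ⁻.
x=-0.82: |R|=0.3299
R=−1: 1+8/11x = −1+3/11x ⇒ -5/11x=2 ⇒ x=2/(-5/11)=-4.4000
Confirm numerically:
  x=-3.772: |R|=0.85929 <1
  x=-3.385: |R|=0.76010 <1
  x=-2.443: |R|=0.46615 <1
  x=-4.733: |R|=1.06607 >1
  x=-4.679: |R|=1.05572 >1
Stable set (-4.4000, 0).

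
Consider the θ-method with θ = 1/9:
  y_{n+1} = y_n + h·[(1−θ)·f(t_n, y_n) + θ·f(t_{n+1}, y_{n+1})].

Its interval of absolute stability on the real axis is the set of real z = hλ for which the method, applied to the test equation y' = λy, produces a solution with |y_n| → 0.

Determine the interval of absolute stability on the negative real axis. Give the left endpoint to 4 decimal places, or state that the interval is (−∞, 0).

(-2.5714, 0).

Set f=λy, z=hλ:
  y_{n+1} = y_n + z·[8/9·y_n + 1/9·y_{n+1}] ⇒ (1 − 1/9z)y_{n+1} = (1 + 8/9z)y_n
  R(z) = (1 + 8/9z)/(1 − 1/9z).

Need |R(x)|<1, x<0.
x=-1.33: |R|=0.1588
R=−1: 1+8/9x = −1+1/9x ⇒ -7/9x=2 ⇒ x=2/(-7/9)=-2.5714
Confirm numerically:
  x=-2.183: |R|=0.75686 <1
  x=-1.150: |R|=0.01970 <1
  x=-1.035: |R|=0.07175 <1
  x=-3.068: |R|=1.28803 >1
  x=-2.975: |R|=1.23591 >1
  x=-2.810: |R|=1.14141 >1
So |R|<1 on (-2.5714, 0).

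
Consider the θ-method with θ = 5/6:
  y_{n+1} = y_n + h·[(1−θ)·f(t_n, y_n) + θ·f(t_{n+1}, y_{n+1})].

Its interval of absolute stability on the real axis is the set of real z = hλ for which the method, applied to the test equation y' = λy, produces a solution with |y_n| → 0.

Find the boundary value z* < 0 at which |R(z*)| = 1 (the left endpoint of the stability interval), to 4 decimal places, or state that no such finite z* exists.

(−∞, 0) — no finite endpoint.

Test eqn y'=λy, z=hλ:
  y_{n+1} = y_n + z·[1/6·y_n + 5/6·y_{n+1}] ⇒ (1 − 5/6z)y_{n+1} = (1 + 1/6z)y_n
  ⇒ R(z) = (1 + 1/6z)/(1 − 5/6z).

Find x<0 with |R(x)|<1.
x=-1.14: |R|=0.4154
x=-2: |R|=0.2500
x=-10: |R|=0.0714
x=-100: |R|=0.1858
θ=5/6≥1/2 ⇒ |1+1/6x|<|1−5/6x| ∀x<0 ⇒ stable on all of ℝ⁻.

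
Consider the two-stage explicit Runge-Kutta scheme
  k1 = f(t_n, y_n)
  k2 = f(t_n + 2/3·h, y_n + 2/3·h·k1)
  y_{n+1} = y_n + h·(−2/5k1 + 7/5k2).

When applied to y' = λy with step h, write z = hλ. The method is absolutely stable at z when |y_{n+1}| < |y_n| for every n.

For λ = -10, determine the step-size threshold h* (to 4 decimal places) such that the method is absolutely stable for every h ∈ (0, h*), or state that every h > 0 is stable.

(-1.0714,0); λ=-10 ⇒ h* = (15/14)/10 = 0.1071.

With y'=λy (z=hλ):
  k1=λy_n ⇒ h·k1=z·y_n;  k2=λ(1+2/3z)y_n ⇒ h·k2=z(1+2/3z)y_n
  y_{n+1}/y_n = 1 − 2/5z + 7/5z(1+2/3z) = 1 + z + 14/15z²
  so R(z) = 1 + z + 14/15z².

Solve |R(x)|<1 on ℝ⁻.
x=-0.72: |R|=0.7638
R=1: x+14/15x²=0 ⇒ x=−15/14=-1.0714; min R=1−1/(4·14/15)=0.7321>−1
Confirm numerically:
  x=-0.863: |R|=0.83212 <1
  x=-0.858: |R|=0.82909 <1
  x=-0.814: |R|=0.80442 <1
  x=-0.506: |R|=0.73297 <1
  x=-1.215: |R|=1.16281 >1
  x=-1.124: |R|=1.05515 >1
  x=-1.118: |R|=1.04860 >1
Interval (-1.0714, 0).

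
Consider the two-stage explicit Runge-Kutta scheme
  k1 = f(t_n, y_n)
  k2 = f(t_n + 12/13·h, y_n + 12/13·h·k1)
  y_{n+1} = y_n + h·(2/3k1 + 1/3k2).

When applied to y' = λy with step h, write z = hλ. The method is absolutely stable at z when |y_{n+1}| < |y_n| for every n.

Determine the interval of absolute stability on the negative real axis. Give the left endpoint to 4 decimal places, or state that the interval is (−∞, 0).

z∈(-3.2500,0).

Test eqn y'=λy, z=hλ:
  k1=λy_n ⇒ h·k1=z·y_n;  k2=λ(1+12/13z)y_n ⇒ h·k2=z(1+12/13z)y_n
  y_{n+1}/y_n = 1 + 2/3z + 1/3z(1+12/13z) = 1 + z + 4/13z²
  so R(z) = 1 + z + 4/13z².

Solve |R(x)|<1 on ℝ⁻.
x=-0.85: |R|=0.3723
R=1: x+4/13x²=0 ⇒ x=−13/4=-3.2500; min R=1−1/(4·4/13)=0.1875>−1
Confirm numerically:
  x=-2.975: |R|=0.74827 <1
  x=-1.673: |R|=0.18821 <1
  x=-1.476: |R|=0.19433 <1
  x=-3.786: |R|=1.62440 >1
  x=-3.513: |R|=1.28428 >1
So |R|<1 on (-3.2500, 0).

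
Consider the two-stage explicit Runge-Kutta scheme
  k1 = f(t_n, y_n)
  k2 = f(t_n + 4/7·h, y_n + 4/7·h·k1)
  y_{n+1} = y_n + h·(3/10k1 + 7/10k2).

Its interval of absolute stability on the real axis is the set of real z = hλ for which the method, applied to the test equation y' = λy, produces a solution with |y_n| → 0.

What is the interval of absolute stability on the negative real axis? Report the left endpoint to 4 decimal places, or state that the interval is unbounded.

z∈(-2.5000,0).

On y'=λy, z=hλ:
  k1=λy_n ⇒ h·k1=z·y_n;  k2=λ(1+4/7z)y_n ⇒ h·k2=z(1+4/7z)y_n
  y_{n+1}/y_n = 1 + 3/10z + 7/10z(1+4/7z) = 1 + z + 2/5z²
  so R(z) = 1 + z + 2/5z².

Find x<0 with |R(x)|<1.
x=-1.08: |R|=0.3866
R=1: x+2/5x²=0 ⇒ x=−5/2=-2.5000; min R=1−1/(4·2/5)=0.3750>−1
Confirm numerically:
  x=-2.107: |R|=0.66878 <1
  x=-1.921: |R|=0.55510 <1
  x=-1.705: |R|=0.45781 <1
  x=-1.658: |R|=0.44159 <1
  x=-3.070: |R|=1.69996 >1
  x=-2.912: |R|=1.47990 >1
  x=-2.862: |R|=1.41442 >1
Interval (-2.5000, 0).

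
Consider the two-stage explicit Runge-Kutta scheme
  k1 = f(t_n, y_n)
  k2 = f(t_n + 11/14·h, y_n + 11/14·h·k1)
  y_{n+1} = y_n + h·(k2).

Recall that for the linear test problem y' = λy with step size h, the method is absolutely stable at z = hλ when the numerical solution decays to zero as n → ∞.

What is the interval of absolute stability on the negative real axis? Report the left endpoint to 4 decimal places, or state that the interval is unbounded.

(-1.2727, 0).

Test eqn y'=λy, z=hλ:
  k1=λy_n ⇒ h·k1=z·y_n;  k2=λ(1+11/14z)y_n ⇒ h·k2=z(1+11/14z)y_n
  y_{n+1}/y_n = 1 + z(1+11/14z) = 1 + z + 11/14z²
  ⇒ R(z) = 1 + z + 11/14z².

Boundary: |R(x)|=1, x<0.
x=-0.54: |R|=0.6891
R=1: x+11/14x²=0 ⇒ x=−14/11=-1.2727; min R=1−1/(4·11/14)=0.6818>−1
Confirm numerically:
  x=-1.007: |R|=0.78975 <1
  x=-0.980: |R|=0.77460 <1
  x=-0.931: |R|=0.75003 <1
  x=-0.904: |R|=0.73810 <1
  x=-1.831: |R|=1.80316 >1
  x=-1.784: |R|=1.71666 >1
Interval (-1.2727, 0).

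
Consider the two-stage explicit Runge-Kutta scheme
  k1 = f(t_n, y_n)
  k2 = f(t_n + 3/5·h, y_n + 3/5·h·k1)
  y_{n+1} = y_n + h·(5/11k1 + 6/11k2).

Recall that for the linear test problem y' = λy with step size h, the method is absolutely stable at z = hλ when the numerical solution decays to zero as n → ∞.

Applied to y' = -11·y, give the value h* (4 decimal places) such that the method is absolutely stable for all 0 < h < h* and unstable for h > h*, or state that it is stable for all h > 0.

(-3.0556,0); λ=-11 ⇒ h* = (55/18)/11 = 0.2778.

With y'=λy (z=hλ):
  k1=λy_n ⇒ h·k1=z·y_n;  k2=λ(1+3/5z)y_n ⇒ h·k2=z(1+3/5z)y_n
  y_{n+1}/y_n = 1 + 5/11z + 6/11z(1+3/5z) = 1 + z + 18/55z²
  Hence R(z) = 1 + z + 18/55z².

Need |R(x)|<1, x<0.
x=-1.02: |R|=0.3205
R=1: x+18/55x²=0 ⇒ x=−55/18=-3.0556; min R=1−1/(4·18/55)=0.2361>−1
Confirm numerically:
  x=-1.751: |R|=0.25242 <1
  x=-1.601: |R|=0.23787 <1
  x=-1.564: |R|=0.23654 <1
  x=-3.587: |R|=1.62388 >1
  x=-3.343: |R|=1.31449 >1
So |R|<1 on (-3.0556, 0).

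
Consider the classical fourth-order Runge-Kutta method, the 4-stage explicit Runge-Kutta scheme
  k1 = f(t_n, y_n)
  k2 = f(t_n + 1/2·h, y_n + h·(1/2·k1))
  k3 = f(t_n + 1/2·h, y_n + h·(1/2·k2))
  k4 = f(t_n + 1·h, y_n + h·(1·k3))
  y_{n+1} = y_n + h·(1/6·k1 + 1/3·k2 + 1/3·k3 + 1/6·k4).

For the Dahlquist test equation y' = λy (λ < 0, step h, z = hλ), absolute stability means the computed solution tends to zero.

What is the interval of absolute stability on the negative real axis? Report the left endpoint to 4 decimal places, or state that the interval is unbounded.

z∈(-2.7853,0).

With y'=λy (z=hλ):
  order 4, 4-stage ⇒ R(z)=1+z+z^2/2+z^3/6+z^4/24
  (e.g. R(-0.45)=0.63777, |R|=0.63777)

Need |R(x)|<1, x<0.
x=-0.45: |R|=0.6378
|R(-2.96)|=1.2970 |R(-1.58)|=0.2705 |R(-0.54)|=0.5831
Bisect:
  x_lo=-3.5015 |R|=2.7369  x_hi=-0.2742 |R|=0.7602
  mid=-1.88783 |R|=0.30201 →hi
  mid=-2.69465 |R|=0.87172 →hi
  mid=-3.09806 |R|=1.58346 →lo
  mid=-2.89636 |R|=1.18077 →lo
  mid=-2.79550 |R|=1.01550 →lo
  mid=-2.74508 |R|=0.94104 →hi
  mid=-2.77029 |R|=0.97761 →hi
  mid=-2.78290 |R|=0.99639 →hi
  mid=-2.78920 |R|=1.00591 →lo
  ...
  [-2.78546,-2.78526] ⇒ x*=-2.7853
So |R|<1 on (-2.7853, 0).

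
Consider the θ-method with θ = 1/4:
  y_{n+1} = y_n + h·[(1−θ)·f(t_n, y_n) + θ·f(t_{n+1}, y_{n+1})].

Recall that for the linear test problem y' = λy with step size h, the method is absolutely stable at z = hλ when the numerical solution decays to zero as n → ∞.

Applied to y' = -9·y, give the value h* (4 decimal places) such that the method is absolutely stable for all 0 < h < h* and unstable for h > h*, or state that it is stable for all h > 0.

Set f=λy, z=hλ:
  y_{n+1} = y_n + z·[3/4·y_n + 1/4·y_{n+1}] ⇒ (1 − 1/4z)y_{n+1} = (1 + 3/4z)y_n
  R(z) = (1 + 3/4z)/(1 − 1/4z).

Boundary: |R(x)|=1, x<0.
x=-1.72: |R|=0.2028
R=−1: 1+3/4x = −1+1/4x ⇒ -1/2x=2 ⇒ x=2/(-1/2)=-4.0000
Confirm numerically:
  x=-3.729: |R|=0.92987 <1
  x=-2.675: |R|=0.60300 <1
  x=-2.099: |R|=0.37662 <1
  x=-4.577: |R|=1.13455 >1
  x=-4.407: |R|=1.09682 >1
Interval (-4.0000, 0).

(-4.0000,0); λ=-9 ⇒ h* = (4)/9 = 0.4444.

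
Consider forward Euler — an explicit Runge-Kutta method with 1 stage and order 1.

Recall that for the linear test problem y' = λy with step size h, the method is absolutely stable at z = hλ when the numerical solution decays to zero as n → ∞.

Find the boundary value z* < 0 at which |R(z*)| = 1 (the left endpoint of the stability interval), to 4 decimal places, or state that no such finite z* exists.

Test eqn y'=λy, z=hλ:
  order 1, 1-stage ⇒ R(z)=1+z
  (e.g. R(-1.71)=-0.71000, |R|=0.71000)

Solve |R(x)|<1 on ℝ⁻.
x=-1.71: |R|=0.7100
|R(-1.38)|=0.3800 |R(-1.02)|=0.0200 |R(-1.01)|=0.0100
Bisect:
  x_lo=-2.5668 |R|=1.5668  x_hi=-0.2636 |R|=0.7364
  mid=-1.41522 |R|=0.41522 →hi
  mid=-1.99103 |R|=0.99103 →hi
  mid=-2.27893 |R|=1.27893 →lo
  mid=-2.13498 |R|=1.13498 →lo
  mid=-2.06300 |R|=1.06300 →lo
  mid=-2.02701 |R|=1.02701 →lo
  mid=-2.00902 |R|=1.00902 →lo
  ...
  [-2.00002,-1.99988] ⇒ x*=-2.0000
Interval (-2.0000, 0).

z* = -2.0000.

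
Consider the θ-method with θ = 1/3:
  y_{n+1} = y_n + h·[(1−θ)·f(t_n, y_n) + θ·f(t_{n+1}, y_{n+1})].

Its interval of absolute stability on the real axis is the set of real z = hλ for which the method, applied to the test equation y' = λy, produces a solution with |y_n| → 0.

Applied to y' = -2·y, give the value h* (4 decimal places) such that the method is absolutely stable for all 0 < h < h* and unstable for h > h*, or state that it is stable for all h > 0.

(-6.0000,0); λ=-2 ⇒ h* = (6)/2 = 3.0000.

With y'=λy (z=hλ):
  y_{n+1} = y_n + z·[2/3·y_n + 1/3·y_{n+1}] ⇒ (1 − 1/3z)y_{n+1} = (1 + 2/3z)y_n
  ⇒ R(z) = (1 + 2/3z)/(1 − 1/3z).

Need |R(x)|<1, x<0.
x=-0.39: |R|=0.6549
R=−1: 1+2/3x = −1+1/3x ⇒ -1/3x=2 ⇒ x=2/(-1/3)=-6.0000
Confirm numerically:
  x=-4.832: |R|=0.85087 <1
  x=-4.404: |R|=0.78444 <1
  x=-3.042: |R|=0.51043 <1
  x=-6.305: |R|=1.03278 >1
  x=-6.036: |R|=1.00398 >1
So |R|<1 on (-6.0000, 0).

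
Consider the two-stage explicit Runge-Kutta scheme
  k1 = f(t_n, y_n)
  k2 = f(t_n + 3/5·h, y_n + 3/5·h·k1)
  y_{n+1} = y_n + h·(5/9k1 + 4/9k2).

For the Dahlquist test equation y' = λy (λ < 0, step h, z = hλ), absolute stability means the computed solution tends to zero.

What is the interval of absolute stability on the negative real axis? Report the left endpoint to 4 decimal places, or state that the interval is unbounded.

Set f=λy, z=hλ:
  k1=λy_n ⇒ h·k1=z·y_n;  k2=λ(1+3/5z)y_n ⇒ h·k2=z(1+3/5z)y_n
  y_{n+1}/y_n = 1 + 5/9z + 4/9z(1+3/5z) = 1 + z + 4/15z²
  ⇒ R(z) = 1 + z + 4/15z².

Solve |R(x)|<1 on ℝ⁻.
x=-1.36: |R|=0.1332
R=1: x+4/15x²=0 ⇒ x=−15/4=-3.7500; min R=1−1/(4·4/15)=0.0625>−1
Confirm numerically:
  x=-3.564: |R|=0.82323 <1
  x=-3.295: |R|=0.60021 <1
  x=-3.109: |R|=0.46857 <1
  x=-2.938: |R|=0.36383 <1
  x=-3.950: |R|=1.21067 >1
  x=-3.847: |R|=1.09951 >1
  x=-3.838: |R|=1.09007 >1
So |R|<1 on (-3.7500, 0).

z∈(-3.7500,0).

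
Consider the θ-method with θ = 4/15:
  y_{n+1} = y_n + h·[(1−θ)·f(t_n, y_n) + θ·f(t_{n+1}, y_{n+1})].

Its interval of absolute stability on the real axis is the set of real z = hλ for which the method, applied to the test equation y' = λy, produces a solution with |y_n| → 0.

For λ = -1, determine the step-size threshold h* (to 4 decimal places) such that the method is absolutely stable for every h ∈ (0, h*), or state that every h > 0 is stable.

With y'=λy (z=hλ):
  y_{n+1} = y_n + z·[11/15·y_n + 4/15·y_{n+1}] ⇒ (1 − 4/15z)y_{n+1} = (1 + 11/15z)y_n
  ⇒ R(z) = (1 + 11/15z)/(1 − 4/15z).

Solve |R(x)|<1 on ℝ⁻.
x=-0.53: |R|=0.5356
R=−1: 1+11/15x = −1+4/15x ⇒ -7/15x=2 ⇒ x=2/(-7/15)=-4.2857
Confirm numerically:
  x=-4.060: |R|=0.94942 <1
  x=-3.789: |R|=0.88470 <1
  x=-2.657: |R|=0.55514 <1
  x=-4.830: |R|=1.11101 >1
  x=-4.508: |R|=1.04711 >1
  x=-4.400: |R|=1.02454 >1
Stable set (-4.2857, 0).

(-4.2857,0); λ=-1 ⇒ h* = (30/7)/1 = 4.2857.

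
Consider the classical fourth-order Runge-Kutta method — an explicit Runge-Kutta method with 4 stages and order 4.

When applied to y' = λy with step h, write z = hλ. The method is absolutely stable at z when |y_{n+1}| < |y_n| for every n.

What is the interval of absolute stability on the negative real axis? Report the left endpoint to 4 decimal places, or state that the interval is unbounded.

Test eqn y'=λy, z=hλ:
  order 4, 4-stage ⇒ R(z)=1+z+z^2/2+z^3/6+z^4/24
  (e.g. R(-0.88)=0.41861, |R|=0.41861)

Find x<0 with |R(x)|<1.
x=-0.88: |R|=0.4186
|R(-2.46)|=0.6106 |R(-1.9)|=0.3048 |R(-1.69)|=0.2735
Bisect:
  x_lo=-3.3225 |R|=2.1617  x_hi=-0.3753 |R|=0.6872
  mid=-1.84888 |R|=0.29383 →hi
  mid=-2.58570 |R|=0.73848 →hi
  mid=-2.95411 |R|=1.28581 →lo
  mid=-2.76990 |R|=0.97704 →hi
  mid=-2.86200 |R|=1.12195 →lo
  mid=-2.81595 |R|=1.04722 →lo
  mid=-2.79293 |R|=1.01157 →lo
  mid=-2.78141 |R|=0.99417 →hi
  mid=-2.78717 |R|=1.00283 →lo
  ...
  [-2.78537,-2.78519] ⇒ x*=-2.7853
Stable set (-2.7853, 0).

z∈(-2.7853,0).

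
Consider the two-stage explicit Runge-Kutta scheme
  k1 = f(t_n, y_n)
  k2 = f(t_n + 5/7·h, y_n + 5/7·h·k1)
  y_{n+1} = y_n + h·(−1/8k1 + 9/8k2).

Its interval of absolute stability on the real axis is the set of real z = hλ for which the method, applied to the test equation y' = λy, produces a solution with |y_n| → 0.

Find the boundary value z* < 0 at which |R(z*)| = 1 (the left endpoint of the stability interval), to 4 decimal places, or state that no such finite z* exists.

z* = -1.2444.

Set f=λy, z=hλ:
  k1=λy_n ⇒ h·k1=z·y_n;  k2=λ(1+5/7z)y_n ⇒ h·k2=z(1+5/7z)y_n
  y_{n+1}/y_n = 1 − 1/8z + 9/8z(1+5/7z) = 1 + z + 45/56z²
  R(z) = 1 + z + 45/56z².

Solve |R(x)|<1 on ℝ⁻.
x=-1.46: |R|=1.2529
R=1: x+45/56x²=0 ⇒ x=−56/45=-1.2444; min R=1−1/(4·45/56)=0.6889>−1
Confirm numerically:
  x=-1.220: |R|=0.97604 <1
  x=-1.192: |R|=0.94977 <1
  x=-0.849: |R|=0.73022 <1
  x=-0.674: |R|=0.69104 <1
  x=-1.799: |R|=1.80168 >1
  x=-1.791: |R|=1.78660 >1
  x=-1.389: |R|=1.16135 >1
So |R|<1 on (-1.2444, 0).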